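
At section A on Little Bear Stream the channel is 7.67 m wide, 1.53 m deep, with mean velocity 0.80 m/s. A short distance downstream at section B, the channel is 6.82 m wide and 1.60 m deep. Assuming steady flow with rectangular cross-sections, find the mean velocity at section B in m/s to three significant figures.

0.860 m/s

Q = A₁V₁ = (7.67×1.53) × 0.80 = 9.388 m³/s
A₂ = 6.82 × 1.60 = 10.91 m²
V₂ = Q/A₂ = 9.388/10.91 = 0.8603 m/s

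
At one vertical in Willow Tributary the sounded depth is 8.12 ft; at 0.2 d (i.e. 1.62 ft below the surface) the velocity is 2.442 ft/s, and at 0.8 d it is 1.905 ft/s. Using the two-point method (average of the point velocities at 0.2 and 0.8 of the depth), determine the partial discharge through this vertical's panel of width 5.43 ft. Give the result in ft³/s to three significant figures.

95.8 ft³/s

v̄ = (2.442 + 1.905) / 2 = 2.174 ft/s
q = v̄ × d × w = 2.174 × 8.12 × 5.43 = 95.83 ft³/s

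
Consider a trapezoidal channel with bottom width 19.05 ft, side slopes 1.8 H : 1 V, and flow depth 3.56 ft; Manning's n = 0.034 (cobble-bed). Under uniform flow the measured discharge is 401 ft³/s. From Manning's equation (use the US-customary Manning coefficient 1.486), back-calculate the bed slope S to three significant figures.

0.00274

A = (b + z·y)·y = (19.05 + 1.8×3.56)×3.56 = 90.63 ft²
P = b + 2y√(1+z²) = 19.05 + 2×3.56×√(1+1.8²) = 33.71 ft
R = A/P = 90.63/33.71 = 2.688 ft
S = (Q·n / (1.486·A·R^(2/3)))² = (401×0.034 / (1.486×90.63×1.933))² = 0.002742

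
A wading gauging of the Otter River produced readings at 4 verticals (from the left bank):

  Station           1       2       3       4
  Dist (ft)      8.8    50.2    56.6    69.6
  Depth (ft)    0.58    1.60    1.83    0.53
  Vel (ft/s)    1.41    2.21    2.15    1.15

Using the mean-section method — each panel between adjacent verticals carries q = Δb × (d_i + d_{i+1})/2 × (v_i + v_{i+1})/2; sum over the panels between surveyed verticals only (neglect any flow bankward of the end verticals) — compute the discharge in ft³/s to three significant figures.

131 ft³/s

Panel 1-2: Δb = 41.4 ft, d̄ = (0.58+1.60)/2 = 1.09, v̄ = (1.41+2.21)/2 = 1.81 → q = 41.4×1.09×1.81 = 81.68 ft³/s
Panel 2-3: Δb = 6.4 ft, d̄ = (1.60+1.83)/2 = 1.715, v̄ = (2.21+2.15)/2 = 2.18 → q = 6.4×1.715×2.18 = 23.93 ft³/s
Panel 3-4: Δb = 13 ft, d̄ = (1.83+0.53)/2 = 1.18, v̄ = (2.15+1.15)/2 = 1.65 → q = 13×1.18×1.65 = 25.31 ft³/s
Q = Σ q = 130.9 ft³/s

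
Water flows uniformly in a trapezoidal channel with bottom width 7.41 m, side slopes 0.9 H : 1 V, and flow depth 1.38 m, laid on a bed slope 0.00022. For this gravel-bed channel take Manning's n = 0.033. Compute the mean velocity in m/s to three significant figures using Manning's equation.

A = (b + z·y)·y = (7.41 + 0.9×1.38)×1.38 = 11.94 m²
P = b + 2y√(1+z²) = 7.41 + 2×1.38×√(1+0.9²) = 11.12 m
R = A/P = 11.94/11.12 = 1.073 m
Q = (1/n)·A·R^(2/3)·S^(1/2) = (1/0.033) × 11.94 × 1.073^(2/3) × 0.00022^(1/2) = 5.626 m³/s
V = Q/A = 5.626/11.94 = 0.4712 m/s

0.471 m/s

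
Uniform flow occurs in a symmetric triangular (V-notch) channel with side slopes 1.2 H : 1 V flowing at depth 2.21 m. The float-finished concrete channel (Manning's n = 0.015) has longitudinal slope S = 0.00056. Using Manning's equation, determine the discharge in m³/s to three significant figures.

8.29 m³/s

A = z·y² = 1.2×2.21² = 5.861 m²
P = 2y√(1+z²) = 2×2.21×√(1+1.2²) = 6.904 m
R = A/P = 5.861/6.904 = 0.8489 m
Q = (1/n)·A·R^(2/3)·S^(1/2) = (1/0.015) × 5.861 × 0.8489^(2/3) × 0.00056^(1/2) = 8.290 m³/s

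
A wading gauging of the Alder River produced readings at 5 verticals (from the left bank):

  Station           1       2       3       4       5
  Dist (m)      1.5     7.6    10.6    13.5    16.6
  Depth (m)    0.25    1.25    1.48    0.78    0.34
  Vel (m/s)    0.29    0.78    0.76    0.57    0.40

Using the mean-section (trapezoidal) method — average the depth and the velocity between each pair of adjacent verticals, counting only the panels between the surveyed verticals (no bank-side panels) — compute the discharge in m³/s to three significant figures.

8.62 m³/s

Panel 1-2: Δb = 6.1 m, d̄ = (0.25+1.25)/2 = 0.75, v̄ = (0.29+0.78)/2 = 0.535 → q = 6.1×0.75×0.535 = 2.448 m³/s
Panel 2-3: Δb = 3 m, d̄ = (1.25+1.48)/2 = 1.365, v̄ = (0.78+0.76)/2 = 0.77 → q = 3×1.365×0.77 = 3.153 m³/s
Panel 3-4: Δb = 2.9 m, d̄ = (1.48+0.78)/2 = 1.13, v̄ = (0.76+0.57)/2 = 0.665 → q = 2.9×1.13×0.665 = 2.179 m³/s
Panel 4-5: Δb = 3.1 m, d̄ = (0.78+0.34)/2 = 0.56, v̄ = (0.57+0.40)/2 = 0.485 → q = 3.1×0.56×0.485 = 0.8420 m³/s
Q = Σ q = 8.622 m³/s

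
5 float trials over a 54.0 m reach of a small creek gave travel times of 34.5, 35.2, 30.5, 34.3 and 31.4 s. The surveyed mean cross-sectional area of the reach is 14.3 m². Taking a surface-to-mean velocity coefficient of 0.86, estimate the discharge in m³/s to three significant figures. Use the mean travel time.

t̄ = (34.5 + 35.2 + 30.5 + 34.3 + 31.4) / 5 = 33.18 s
v_surface = L / t̄ = 54.0 / 33.18 = 1.627 m/s
v_mean = 0.86 × 1.627 = 1.400 m/s
Q = A × v_mean = 14.3 × 1.400 = 20.01 m³/s

20.0 m³/s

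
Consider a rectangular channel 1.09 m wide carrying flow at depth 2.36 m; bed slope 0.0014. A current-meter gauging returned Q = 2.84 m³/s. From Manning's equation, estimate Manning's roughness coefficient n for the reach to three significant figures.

A = b·y = 1.09 × 2.36 = 2.572 m²
P = b + 2y = 1.09 + 2×2.36 = 5.810 m
R = A/P = 2.572/5.810 = 0.4428 m
n = (1/Q)·A·R^(2/3)·S^(1/2) = (1/2.84) × 2.572 × 0.5809 × 0.03742 = 0.01969

0.0197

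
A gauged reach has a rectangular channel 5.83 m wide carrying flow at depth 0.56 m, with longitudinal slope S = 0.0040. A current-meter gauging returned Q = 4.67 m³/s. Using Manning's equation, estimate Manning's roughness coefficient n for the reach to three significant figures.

A = b·y = 5.83 × 0.56 = 3.265 m²
P = b + 2y = 5.83 + 2×0.56 = 6.950 m
R = A/P = 3.265/6.950 = 0.4698 m
n = (1/Q)·A·R^(2/3)·S^(1/2) = (1/4.67) × 3.265 × 0.6043 × 0.06325 = 0.02672

0.0267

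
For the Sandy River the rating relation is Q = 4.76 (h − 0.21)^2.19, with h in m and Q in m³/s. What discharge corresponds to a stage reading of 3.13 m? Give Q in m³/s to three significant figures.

Q = 4.76 × (3.13 − 0.21)^2.19 = 4.76 × 2.92^2.19 = 49.75 m³/s

49.8 m³/s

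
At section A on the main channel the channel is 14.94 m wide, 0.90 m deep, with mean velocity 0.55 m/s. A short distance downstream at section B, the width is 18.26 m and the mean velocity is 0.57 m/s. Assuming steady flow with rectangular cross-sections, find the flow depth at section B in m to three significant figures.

Q = A₁V₁ = (14.94×0.90) × 0.55 = 7.395 m³/s
d₂ = Q/(b₂ V₂) = 7.395/(18.26×0.57) = 0.7105 m

0.711 m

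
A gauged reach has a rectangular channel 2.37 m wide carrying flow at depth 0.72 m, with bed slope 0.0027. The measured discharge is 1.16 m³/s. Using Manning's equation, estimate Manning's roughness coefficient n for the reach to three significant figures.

0.0447

A = b·y = 2.37 × 0.72 = 1.706 m²
P = b + 2y = 2.37 + 2×0.72 = 3.810 m
R = A/P = 1.706/3.810 = 0.4479 m
n = (1/Q)·A·R^(2/3)·S^(1/2) = (1/1.16) × 1.706 × 0.5854 × 0.05196 = 0.04474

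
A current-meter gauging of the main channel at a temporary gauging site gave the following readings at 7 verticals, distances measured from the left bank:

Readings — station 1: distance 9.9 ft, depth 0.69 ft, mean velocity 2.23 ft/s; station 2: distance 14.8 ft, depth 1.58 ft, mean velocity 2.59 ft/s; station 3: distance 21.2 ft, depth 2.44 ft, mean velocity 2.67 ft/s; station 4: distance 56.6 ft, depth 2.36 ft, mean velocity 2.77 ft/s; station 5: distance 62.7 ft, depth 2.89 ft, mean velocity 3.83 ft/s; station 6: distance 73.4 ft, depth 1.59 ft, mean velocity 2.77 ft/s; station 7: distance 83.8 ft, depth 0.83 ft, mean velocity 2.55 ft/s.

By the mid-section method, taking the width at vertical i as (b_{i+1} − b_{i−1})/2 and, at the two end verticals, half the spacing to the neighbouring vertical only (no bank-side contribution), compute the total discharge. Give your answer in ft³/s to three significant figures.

w_1 = (14.8 − 9.9)/2 = 2.45 ft; q_1 = 2.23 × 0.69 × 2.45 = 3.770 ft³/s
w_2 = (21.2 − 9.9)/2 = 5.65 ft; q_2 = 2.59 × 1.58 × 5.65 = 23.12 ft³/s
w_3 = (56.6 − 14.8)/2 = 20.9 ft; q_3 = 2.67 × 2.44 × 20.9 = 136.2 ft³/s
w_4 = (62.7 − 21.2)/2 = 20.75 ft; q_4 = 2.77 × 2.36 × 20.75 = 135.6 ft³/s
w_5 = (73.4 − 56.6)/2 = 8.4 ft; q_5 = 3.83 × 2.89 × 8.4 = 92.98 ft³/s
w_6 = (83.8 − 62.7)/2 = 10.55 ft; q_6 = 2.77 × 1.59 × 10.55 = 46.47 ft³/s
w_7 = (83.8 − 73.4)/2 = 5.2 ft; q_7 = 2.55 × 0.83 × 5.2 = 11.01 ft³/s
Q = Σ qᵢ = 449.1 ft³/s

449 ft³/s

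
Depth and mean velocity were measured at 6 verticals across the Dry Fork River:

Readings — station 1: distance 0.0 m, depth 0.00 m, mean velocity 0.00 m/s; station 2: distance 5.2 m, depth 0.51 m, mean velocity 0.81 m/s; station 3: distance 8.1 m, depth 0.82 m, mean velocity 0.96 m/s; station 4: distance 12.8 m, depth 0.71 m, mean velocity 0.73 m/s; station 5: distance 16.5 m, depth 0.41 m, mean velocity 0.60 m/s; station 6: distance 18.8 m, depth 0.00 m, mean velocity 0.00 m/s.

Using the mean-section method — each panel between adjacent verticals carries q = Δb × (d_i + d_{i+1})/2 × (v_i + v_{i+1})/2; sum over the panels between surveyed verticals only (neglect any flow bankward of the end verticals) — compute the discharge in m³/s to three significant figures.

6.80 m³/s

Panel 1-2: Δb = 5.2 m, d̄ = (0.00+0.51)/2 = 0.255, v̄ = (0.00+0.81)/2 = 0.405 → q = 5.2×0.255×0.405 = 0.5370 m³/s
Panel 2-3: Δb = 2.9 m, d̄ = (0.51+0.82)/2 = 0.665, v̄ = (0.81+0.96)/2 = 0.885 → q = 2.9×0.665×0.885 = 1.707 m³/s
Panel 3-4: Δb = 4.7 m, d̄ = (0.82+0.71)/2 = 0.765, v̄ = (0.96+0.73)/2 = 0.845 → q = 4.7×0.765×0.845 = 3.038 m³/s
Panel 4-5: Δb = 3.7 m, d̄ = (0.71+0.41)/2 = 0.56, v̄ = (0.73+0.60)/2 = 0.665 → q = 3.7×0.56×0.665 = 1.378 m³/s
Panel 5-6: Δb = 2.3 m, d̄ = (0.41+0.00)/2 = 0.205, v̄ = (0.60+0.00)/2 = 0.3 → q = 2.3×0.205×0.3 = 0.1415 m³/s
Q = Σ q = 6.801 m³/s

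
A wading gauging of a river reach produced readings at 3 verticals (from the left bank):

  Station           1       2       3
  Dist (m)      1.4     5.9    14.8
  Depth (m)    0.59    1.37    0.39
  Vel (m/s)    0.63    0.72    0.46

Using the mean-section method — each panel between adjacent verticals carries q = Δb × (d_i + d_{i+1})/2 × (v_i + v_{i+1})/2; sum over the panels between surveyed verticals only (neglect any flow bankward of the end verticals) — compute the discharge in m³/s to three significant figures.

7.60 m³/s

Panel 1-2: Δb = 4.5 m, d̄ = (0.59+1.37)/2 = 0.98, v̄ = (0.63+0.72)/2 = 0.675 → q = 4.5×0.98×0.675 = 2.977 m³/s
Panel 2-3: Δb = 8.9 m, d̄ = (1.37+0.39)/2 = 0.88, v̄ = (0.72+0.46)/2 = 0.59 → q = 8.9×0.88×0.59 = 4.621 m³/s
Q = Σ q = 7.598 m³/s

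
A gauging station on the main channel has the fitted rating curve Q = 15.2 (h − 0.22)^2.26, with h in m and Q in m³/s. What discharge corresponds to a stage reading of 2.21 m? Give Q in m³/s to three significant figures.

72.0 m³/s

Q = 15.2 × (2.21 − 0.22)^2.26 = 15.2 × 1.99^2.26 = 71.99 m³/s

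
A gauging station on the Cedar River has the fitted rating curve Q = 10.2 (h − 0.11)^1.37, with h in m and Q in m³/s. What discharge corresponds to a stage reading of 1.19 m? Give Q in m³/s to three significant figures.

Q = 10.2 × (1.19 − 0.11)^1.37 = 10.2 × 1.08^1.37 = 11.33 m³/s

11.3 m³/s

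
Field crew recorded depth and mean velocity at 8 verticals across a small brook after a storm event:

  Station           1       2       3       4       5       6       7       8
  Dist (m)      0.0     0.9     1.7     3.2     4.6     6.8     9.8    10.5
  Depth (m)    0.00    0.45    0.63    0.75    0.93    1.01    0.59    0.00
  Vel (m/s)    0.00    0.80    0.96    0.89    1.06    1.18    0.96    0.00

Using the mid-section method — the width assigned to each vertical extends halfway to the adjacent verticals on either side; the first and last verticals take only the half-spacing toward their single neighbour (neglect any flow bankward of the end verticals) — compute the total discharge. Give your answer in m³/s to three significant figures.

7.89 m³/s

w_2 = (1.7 − 0.0)/2 = 0.85 m; q_2 = 0.80 × 0.45 × 0.85 = 0.3060 m³/s
w_3 = (3.2 − 0.9)/2 = 1.15 m; q_3 = 0.96 × 0.63 × 1.15 = 0.6955 m³/s
w_4 = (4.6 − 1.7)/2 = 1.45 m; q_4 = 0.89 × 0.75 × 1.45 = 0.9679 m³/s
w_5 = (6.8 − 3.2)/2 = 1.8 m; q_5 = 1.06 × 0.93 × 1.8 = 1.774 m³/s
w_6 = (9.8 − 4.6)/2 = 2.6 m; q_6 = 1.18 × 1.01 × 2.6 = 3.099 m³/s
w_7 = (10.5 − 6.8)/2 = 1.85 m; q_7 = 0.96 × 0.59 × 1.85 = 1.048 m³/s
Stations 1, 8 contribute zero (depth or velocity is 0).
Q = Σ qᵢ = 7.890 m³/s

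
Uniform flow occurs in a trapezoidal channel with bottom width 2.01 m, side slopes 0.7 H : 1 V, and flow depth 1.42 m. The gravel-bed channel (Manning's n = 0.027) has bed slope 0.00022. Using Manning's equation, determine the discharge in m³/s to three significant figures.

1.98 m³/s

A = (b + z·y)·y = (2.01 + 0.7×1.42)×1.42 = 4.266 m²
P = b + 2y√(1+z²) = 2.01 + 2×1.42×√(1+0.7²) = 5.477 m
R = A/P = 4.266/5.477 = 0.7789 m
Q = (1/n)·A·R^(2/3)·S^(1/2) = (1/0.027) × 4.266 × 0.7789^(2/3) × 0.00022^(1/2) = 1.984 m³/s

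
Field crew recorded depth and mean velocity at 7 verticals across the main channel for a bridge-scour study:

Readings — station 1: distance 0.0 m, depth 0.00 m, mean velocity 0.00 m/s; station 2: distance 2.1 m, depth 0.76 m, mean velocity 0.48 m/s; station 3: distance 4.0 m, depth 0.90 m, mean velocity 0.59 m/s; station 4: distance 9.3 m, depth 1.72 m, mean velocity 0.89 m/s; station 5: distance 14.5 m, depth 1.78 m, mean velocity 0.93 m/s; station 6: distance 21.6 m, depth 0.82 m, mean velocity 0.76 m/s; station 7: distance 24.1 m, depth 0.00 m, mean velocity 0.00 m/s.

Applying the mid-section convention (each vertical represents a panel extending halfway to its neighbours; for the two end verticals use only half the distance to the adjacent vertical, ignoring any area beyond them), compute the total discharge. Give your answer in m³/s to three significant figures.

w_2 = (4.0 − 0.0)/2 = 2 m; q_2 = 0.48 × 0.76 × 2 = 0.7296 m³/s
w_3 = (9.3 − 2.1)/2 = 3.6 m; q_3 = 0.59 × 0.90 × 3.6 = 1.912 m³/s
w_4 = (14.5 − 4.0)/2 = 5.25 m; q_4 = 0.89 × 1.72 × 5.25 = 8.037 m³/s
w_5 = (21.6 − 9.3)/2 = 6.15 m; q_5 = 0.93 × 1.78 × 6.15 = 10.18 m³/s
w_6 = (24.1 − 14.5)/2 = 4.8 m; q_6 = 0.76 × 0.82 × 4.8 = 2.991 m³/s
Stations 1, 7 contribute zero (depth or velocity is 0).
Q = Σ qᵢ = 23.85 m³/s

23.8 m³/s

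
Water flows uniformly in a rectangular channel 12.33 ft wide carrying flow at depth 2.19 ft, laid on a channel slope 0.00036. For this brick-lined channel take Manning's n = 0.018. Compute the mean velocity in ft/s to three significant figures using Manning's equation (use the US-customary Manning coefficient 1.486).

2.16 ft/s

A = b·y = 12.33 × 2.19 = 27.00 ft²
P = b + 2y = 12.33 + 2×2.19 = 16.71 ft
R = A/P = 27.00/16.71 = 1.616 ft
Q = (1.486/n)·A·R^(2/3)·S^(1/2) = (1.486/0.018) × 27.00 × 1.616^(2/3) × 0.00036^(1/2) = 58.24 ft³/s
V = Q/A = 58.24/27.00 = 2.157 ft/s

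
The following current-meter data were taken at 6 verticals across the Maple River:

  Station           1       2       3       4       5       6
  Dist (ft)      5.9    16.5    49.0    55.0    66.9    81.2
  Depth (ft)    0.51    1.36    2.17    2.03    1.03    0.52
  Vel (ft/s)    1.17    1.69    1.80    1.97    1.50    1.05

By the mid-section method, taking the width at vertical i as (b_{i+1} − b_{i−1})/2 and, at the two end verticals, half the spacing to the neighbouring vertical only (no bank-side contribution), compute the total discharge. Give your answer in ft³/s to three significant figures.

188 ft³/s

w_1 = (16.5 − 5.9)/2 = 5.3 ft; q_1 = 1.17 × 0.51 × 5.3 = 3.163 ft³/s
w_2 = (49.0 − 5.9)/2 = 21.55 ft; q_2 = 1.69 × 1.36 × 21.55 = 49.53 ft³/s
w_3 = (55.0 − 16.5)/2 = 19.25 ft; q_3 = 1.80 × 2.17 × 19.25 = 75.19 ft³/s
w_4 = (66.9 − 49.0)/2 = 8.95 ft; q_4 = 1.97 × 2.03 × 8.95 = 35.79 ft³/s
w_5 = (81.2 − 55.0)/2 = 13.1 ft; q_5 = 1.50 × 1.03 × 13.1 = 20.24 ft³/s
w_6 = (81.2 − 66.9)/2 = 7.15 ft; q_6 = 1.05 × 0.52 × 7.15 = 3.904 ft³/s
Q = Σ qᵢ = 187.8 ft³/s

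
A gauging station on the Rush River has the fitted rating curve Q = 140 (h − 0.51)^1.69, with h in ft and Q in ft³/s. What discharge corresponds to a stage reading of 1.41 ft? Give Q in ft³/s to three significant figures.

Q = 140 × (1.41 − 0.51)^1.69 = 140 × 0.9^1.69 = 117.2 ft³/s

117 ft³/s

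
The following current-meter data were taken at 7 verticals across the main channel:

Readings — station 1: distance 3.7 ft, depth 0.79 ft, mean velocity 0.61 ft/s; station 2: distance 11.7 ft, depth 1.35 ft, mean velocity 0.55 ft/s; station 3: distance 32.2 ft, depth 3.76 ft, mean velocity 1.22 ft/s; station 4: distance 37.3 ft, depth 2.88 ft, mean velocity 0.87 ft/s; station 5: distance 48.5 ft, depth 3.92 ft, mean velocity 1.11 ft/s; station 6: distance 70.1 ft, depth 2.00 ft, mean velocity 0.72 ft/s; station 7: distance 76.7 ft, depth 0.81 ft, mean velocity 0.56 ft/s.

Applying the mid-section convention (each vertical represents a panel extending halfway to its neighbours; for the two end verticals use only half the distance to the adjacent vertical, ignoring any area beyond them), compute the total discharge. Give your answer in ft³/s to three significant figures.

185 ft³/s

w_1 = (11.7 − 3.7)/2 = 4 ft; q_1 = 0.61 × 0.79 × 4 = 1.928 ft³/s
w_2 = (32.2 − 3.7)/2 = 14.25 ft; q_2 = 0.55 × 1.35 × 14.25 = 10.58 ft³/s
w_3 = (37.3 − 11.7)/2 = 12.8 ft; q_3 = 1.22 × 3.76 × 12.8 = 58.72 ft³/s
w_4 = (48.5 − 32.2)/2 = 8.15 ft; q_4 = 0.87 × 2.88 × 8.15 = 20.42 ft³/s
w_5 = (70.1 − 37.3)/2 = 16.4 ft; q_5 = 1.11 × 3.92 × 16.4 = 71.36 ft³/s
w_6 = (76.7 − 48.5)/2 = 14.1 ft; q_6 = 0.72 × 2.00 × 14.1 = 20.30 ft³/s
w_7 = (76.7 − 70.1)/2 = 3.3 ft; q_7 = 0.56 × 0.81 × 3.3 = 1.497 ft³/s
Q = Σ qᵢ = 184.8 ft³/s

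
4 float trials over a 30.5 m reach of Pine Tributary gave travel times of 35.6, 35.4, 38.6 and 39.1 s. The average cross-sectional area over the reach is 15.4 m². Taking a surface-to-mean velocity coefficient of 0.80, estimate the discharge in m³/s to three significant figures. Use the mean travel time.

10.1 m³/s

t̄ = (35.6 + 35.4 + 38.6 + 39.1) / 4 = 37.175 s
v_surface = L / t̄ = 30.5 / 37.175 = 0.8204 m/s
v_mean = 0.80 × 0.8204 = 0.6564 m/s
Q = A × v_mean = 15.4 × 0.6564 = 10.11 m³/s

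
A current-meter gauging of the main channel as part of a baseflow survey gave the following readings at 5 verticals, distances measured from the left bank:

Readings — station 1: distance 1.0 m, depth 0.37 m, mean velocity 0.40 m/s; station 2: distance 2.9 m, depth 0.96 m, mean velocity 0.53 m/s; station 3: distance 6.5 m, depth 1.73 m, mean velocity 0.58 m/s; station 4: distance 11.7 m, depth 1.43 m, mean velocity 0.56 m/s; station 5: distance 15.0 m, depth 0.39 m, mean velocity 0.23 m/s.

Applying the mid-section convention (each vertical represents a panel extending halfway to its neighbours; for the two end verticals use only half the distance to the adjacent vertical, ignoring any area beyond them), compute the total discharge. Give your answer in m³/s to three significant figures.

9.51 m³/s

w_1 = (2.9 − 1.0)/2 = 0.95 m; q_1 = 0.40 × 0.37 × 0.95 = 0.1406 m³/s
w_2 = (6.5 − 1.0)/2 = 2.75 m; q_2 = 0.53 × 0.96 × 2.75 = 1.399 m³/s
w_3 = (11.7 − 2.9)/2 = 4.4 m; q_3 = 0.58 × 1.73 × 4.4 = 4.415 m³/s
w_4 = (15.0 − 6.5)/2 = 4.25 m; q_4 = 0.56 × 1.43 × 4.25 = 3.403 m³/s
w_5 = (15.0 − 11.7)/2 = 1.65 m; q_5 = 0.23 × 0.39 × 1.65 = 0.1480 m³/s
Q = Σ qᵢ = 9.506 m³/s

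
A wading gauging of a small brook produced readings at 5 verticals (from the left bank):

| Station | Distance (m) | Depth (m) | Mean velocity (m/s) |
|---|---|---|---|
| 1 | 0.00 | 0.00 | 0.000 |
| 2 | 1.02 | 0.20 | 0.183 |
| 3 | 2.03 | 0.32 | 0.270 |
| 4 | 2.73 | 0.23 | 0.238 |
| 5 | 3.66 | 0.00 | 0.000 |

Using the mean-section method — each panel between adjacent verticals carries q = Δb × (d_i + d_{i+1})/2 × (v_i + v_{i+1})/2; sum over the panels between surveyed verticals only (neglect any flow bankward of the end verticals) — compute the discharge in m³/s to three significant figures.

Panel 1-2: Δb = 1.02 m, d̄ = (0.00+0.20)/2 = 0.1, v̄ = (0.000+0.183)/2 = 0.0915 → q = 1.02×0.1×0.0915 = 0.009333 m³/s
Panel 2-3: Δb = 1.01 m, d̄ = (0.20+0.32)/2 = 0.26, v̄ = (0.183+0.270)/2 = 0.2265 → q = 1.01×0.26×0.2265 = 0.05948 m³/s
Panel 3-4: Δb = 0.7 m, d̄ = (0.32+0.23)/2 = 0.275, v̄ = (0.270+0.238)/2 = 0.254 → q = 0.7×0.275×0.254 = 0.04890 m³/s
Panel 4-5: Δb = 0.93 m, d̄ = (0.23+0.00)/2 = 0.115, v̄ = (0.238+0.000)/2 = 0.119 → q = 0.93×0.115×0.119 = 0.01273 m³/s
Q = Σ q = 0.1304 m³/s

0.130 m³/s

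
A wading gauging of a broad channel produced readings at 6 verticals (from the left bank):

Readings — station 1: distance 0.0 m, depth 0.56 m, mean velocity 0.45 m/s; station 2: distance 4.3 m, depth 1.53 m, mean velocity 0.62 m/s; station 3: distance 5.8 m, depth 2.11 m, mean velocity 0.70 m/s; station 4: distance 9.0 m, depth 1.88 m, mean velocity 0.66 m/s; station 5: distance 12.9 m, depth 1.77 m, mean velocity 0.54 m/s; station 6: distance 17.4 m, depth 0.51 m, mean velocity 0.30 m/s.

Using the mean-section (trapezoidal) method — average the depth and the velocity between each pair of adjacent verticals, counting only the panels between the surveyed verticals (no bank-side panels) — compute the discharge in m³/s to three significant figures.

Panel 1-2: Δb = 4.3 m, d̄ = (0.56+1.53)/2 = 1.045, v̄ = (0.45+0.62)/2 = 0.535 → q = 4.3×1.045×0.535 = 2.404 m³/s
Panel 2-3: Δb = 1.5 m, d̄ = (1.53+2.11)/2 = 1.82, v̄ = (0.62+0.70)/2 = 0.66 → q = 1.5×1.82×0.66 = 1.802 m³/s
Panel 3-4: Δb = 3.2 m, d̄ = (2.11+1.88)/2 = 1.995, v̄ = (0.70+0.66)/2 = 0.68 → q = 3.2×1.995×0.68 = 4.341 m³/s
Panel 4-5: Δb = 3.9 m, d̄ = (1.88+1.77)/2 = 1.825, v̄ = (0.66+0.54)/2 = 0.6 → q = 3.9×1.825×0.6 = 4.271 m³/s
Panel 5-6: Δb = 4.5 m, d̄ = (1.77+0.51)/2 = 1.14, v̄ = (0.54+0.30)/2 = 0.42 → q = 4.5×1.14×0.42 = 2.155 m³/s
Q = Σ q = 14.97 m³/s

15.0 m³/s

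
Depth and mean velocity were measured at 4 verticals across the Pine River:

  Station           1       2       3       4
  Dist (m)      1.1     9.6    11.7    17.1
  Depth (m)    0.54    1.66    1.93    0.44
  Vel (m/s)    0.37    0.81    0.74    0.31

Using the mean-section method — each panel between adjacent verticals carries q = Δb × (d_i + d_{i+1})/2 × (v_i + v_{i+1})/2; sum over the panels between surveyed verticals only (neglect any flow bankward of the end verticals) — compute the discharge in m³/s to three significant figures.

11.8 m³/s

Panel 1-2: Δb = 8.5 m, d̄ = (0.54+1.66)/2 = 1.1, v̄ = (0.37+0.81)/2 = 0.59 → q = 8.5×1.1×0.59 = 5.517 m³/s
Panel 2-3: Δb = 2.1 m, d̄ = (1.66+1.93)/2 = 1.795, v̄ = (0.81+0.74)/2 = 0.775 → q = 2.1×1.795×0.775 = 2.921 m³/s
Panel 3-4: Δb = 5.4 m, d̄ = (1.93+0.44)/2 = 1.185, v̄ = (0.74+0.31)/2 = 0.525 → q = 5.4×1.185×0.525 = 3.359 m³/s
Q = Σ q = 11.80 m³/s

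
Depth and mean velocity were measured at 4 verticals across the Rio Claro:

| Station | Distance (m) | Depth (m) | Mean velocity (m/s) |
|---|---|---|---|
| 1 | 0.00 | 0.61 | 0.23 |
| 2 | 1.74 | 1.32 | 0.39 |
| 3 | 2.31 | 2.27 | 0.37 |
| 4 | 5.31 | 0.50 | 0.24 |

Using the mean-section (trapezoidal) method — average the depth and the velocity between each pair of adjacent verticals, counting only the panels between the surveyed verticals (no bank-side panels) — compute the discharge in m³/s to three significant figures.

Panel 1-2: Δb = 1.74 m, d̄ = (0.61+1.32)/2 = 0.965, v̄ = (0.23+0.39)/2 = 0.31 → q = 1.74×0.965×0.31 = 0.5205 m³/s
Panel 2-3: Δb = 0.57 m, d̄ = (1.32+2.27)/2 = 1.795, v̄ = (0.39+0.37)/2 = 0.38 → q = 0.57×1.795×0.38 = 0.3888 m³/s
Panel 3-4: Δb = 3 m, d̄ = (2.27+0.50)/2 = 1.385, v̄ = (0.37+0.24)/2 = 0.305 → q = 3×1.385×0.305 = 1.267 m³/s
Q = Σ q = 2.177 m³/s

2.18 m³/s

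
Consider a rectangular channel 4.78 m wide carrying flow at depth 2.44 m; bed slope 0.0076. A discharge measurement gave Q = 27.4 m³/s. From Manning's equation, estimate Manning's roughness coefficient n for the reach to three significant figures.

0.0421

A = b·y = 4.78 × 2.44 = 11.66 m²
P = b + 2y = 4.78 + 2×2.44 = 9.660 m
R = A/P = 11.66/9.660 = 1.207 m
n = (1/Q)·A·R^(2/3)·S^(1/2) = (1/27.4) × 11.66 × 1.134 × 0.08718 = 0.04208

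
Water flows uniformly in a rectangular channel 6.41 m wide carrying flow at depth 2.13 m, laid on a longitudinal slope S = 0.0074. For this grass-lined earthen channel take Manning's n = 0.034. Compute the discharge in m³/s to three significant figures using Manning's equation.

A = b·y = 6.41 × 2.13 = 13.65 m²
P = b + 2y = 6.41 + 2×2.13 = 10.67 m
R = A/P = 13.65/10.67 = 1.280 m
Q = (1/n)·A·R^(2/3)·S^(1/2) = (1/0.034) × 13.65 × 1.280^(2/3) × 0.0074^(1/2) = 40.72 m³/s

40.7 m³/s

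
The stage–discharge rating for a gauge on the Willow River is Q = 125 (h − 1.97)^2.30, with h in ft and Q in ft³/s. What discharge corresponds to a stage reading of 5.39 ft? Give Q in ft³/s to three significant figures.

Q = 125 × (5.39 − 1.97)^2.30 = 125 × 3.42^2.30 = 2114 ft³/s

2110 ft³/s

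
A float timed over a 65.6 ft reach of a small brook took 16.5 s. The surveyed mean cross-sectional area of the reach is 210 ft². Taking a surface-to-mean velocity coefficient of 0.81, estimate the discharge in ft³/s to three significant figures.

v_surface = L / t̄ = 65.6 / 16.5 = 3.976 ft/s
v_mean = 0.81 × 3.976 = 3.220 ft/s
Q = A × v_mean = 210 × 3.220 = 676.3 ft³/s

676 ft³/s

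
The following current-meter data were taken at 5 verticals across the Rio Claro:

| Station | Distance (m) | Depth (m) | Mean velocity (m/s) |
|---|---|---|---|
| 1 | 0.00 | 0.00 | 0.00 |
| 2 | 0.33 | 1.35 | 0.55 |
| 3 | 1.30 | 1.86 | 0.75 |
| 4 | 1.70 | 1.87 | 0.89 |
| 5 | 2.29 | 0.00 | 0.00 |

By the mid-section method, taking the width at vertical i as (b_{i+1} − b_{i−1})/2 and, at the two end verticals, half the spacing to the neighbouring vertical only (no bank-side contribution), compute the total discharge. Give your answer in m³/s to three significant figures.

w_2 = (1.30 − 0.00)/2 = 0.65 m; q_2 = 0.55 × 1.35 × 0.65 = 0.4826 m³/s
w_3 = (1.70 − 0.33)/2 = 0.685 m; q_3 = 0.75 × 1.86 × 0.685 = 0.9556 m³/s
w_4 = (2.29 − 1.30)/2 = 0.495 m; q_4 = 0.89 × 1.87 × 0.495 = 0.8238 m³/s
Stations 1, 5 contribute zero (depth or velocity is 0).
Q = Σ qᵢ = 2.262 m³/s

2.26 m³/s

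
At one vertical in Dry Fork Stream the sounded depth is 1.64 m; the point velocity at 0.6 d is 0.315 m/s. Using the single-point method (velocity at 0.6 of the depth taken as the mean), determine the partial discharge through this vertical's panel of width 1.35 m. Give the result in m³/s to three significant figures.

0.697 m³/s

v̄ = v₀.₆ = 0.315 m/s
q = v̄ × d × w = 0.3150 × 1.64 × 1.35 = 0.6974 m³/s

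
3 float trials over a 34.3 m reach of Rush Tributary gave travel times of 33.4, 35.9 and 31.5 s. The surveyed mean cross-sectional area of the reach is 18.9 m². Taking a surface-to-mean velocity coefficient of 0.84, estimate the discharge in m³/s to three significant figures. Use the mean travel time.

t̄ = (33.4 + 35.9 + 31.5) / 3 = 33.6 s
v_surface = L / t̄ = 34.3 / 33.6 = 1.021 m/s
v_mean = 0.84 × 1.021 = 0.8575 m/s
Q = A × v_mean = 18.9 × 0.8575 = 16.21 m³/s

16.2 m³/s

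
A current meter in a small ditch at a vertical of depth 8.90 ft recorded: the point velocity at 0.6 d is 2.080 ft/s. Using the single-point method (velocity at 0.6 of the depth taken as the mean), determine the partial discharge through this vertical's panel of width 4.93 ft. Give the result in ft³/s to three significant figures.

91.3 ft³/s

v̄ = v₀.₆ = 2.080 ft/s
q = v̄ × d × w = 2.080 × 8.90 × 4.93 = 91.26 ft³/s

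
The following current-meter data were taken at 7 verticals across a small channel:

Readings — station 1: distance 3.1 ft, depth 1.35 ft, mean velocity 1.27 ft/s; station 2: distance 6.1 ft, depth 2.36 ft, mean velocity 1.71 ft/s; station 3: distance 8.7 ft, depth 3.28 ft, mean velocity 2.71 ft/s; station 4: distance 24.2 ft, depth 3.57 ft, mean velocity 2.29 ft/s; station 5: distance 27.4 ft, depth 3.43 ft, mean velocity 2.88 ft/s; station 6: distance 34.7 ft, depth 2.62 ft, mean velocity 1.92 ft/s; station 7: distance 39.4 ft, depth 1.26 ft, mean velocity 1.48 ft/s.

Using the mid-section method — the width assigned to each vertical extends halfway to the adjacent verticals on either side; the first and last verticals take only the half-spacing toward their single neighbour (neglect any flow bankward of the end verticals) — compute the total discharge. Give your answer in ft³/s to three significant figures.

257 ft³/s

w_1 = (6.1 − 3.1)/2 = 1.5 ft; q_1 = 1.27 × 1.35 × 1.5 = 2.572 ft³/s
w_2 = (8.7 − 3.1)/2 = 2.8 ft; q_2 = 1.71 × 2.36 × 2.8 = 11.30 ft³/s
w_3 = (24.2 − 6.1)/2 = 9.05 ft; q_3 = 2.71 × 3.28 × 9.05 = 80.44 ft³/s
w_4 = (27.4 − 8.7)/2 = 9.35 ft; q_4 = 2.29 × 3.57 × 9.35 = 76.44 ft³/s
w_5 = (34.7 − 24.2)/2 = 5.25 ft; q_5 = 2.88 × 3.43 × 5.25 = 51.86 ft³/s
w_6 = (39.4 − 27.4)/2 = 6 ft; q_6 = 1.92 × 2.62 × 6 = 30.18 ft³/s
w_7 = (39.4 − 34.7)/2 = 2.35 ft; q_7 = 1.48 × 1.26 × 2.35 = 4.382 ft³/s
Q = Σ qᵢ = 257.2 ft³/s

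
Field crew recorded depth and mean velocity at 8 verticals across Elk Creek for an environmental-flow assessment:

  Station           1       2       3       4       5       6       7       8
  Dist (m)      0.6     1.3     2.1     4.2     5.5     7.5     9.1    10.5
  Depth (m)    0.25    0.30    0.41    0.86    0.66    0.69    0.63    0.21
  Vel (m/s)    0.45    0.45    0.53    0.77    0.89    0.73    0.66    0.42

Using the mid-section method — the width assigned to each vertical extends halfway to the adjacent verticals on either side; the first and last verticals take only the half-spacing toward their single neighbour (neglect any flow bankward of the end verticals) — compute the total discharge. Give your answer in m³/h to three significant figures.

w_1 = (1.3 − 0.6)/2 = 0.35 m; q_1 = 0.45 × 0.25 × 0.35 = 0.03938 m³/s
w_2 = (2.1 − 0.6)/2 = 0.75 m; q_2 = 0.45 × 0.30 × 0.75 = 0.1013 m³/s
w_3 = (4.2 − 1.3)/2 = 1.45 m; q_3 = 0.53 × 0.41 × 1.45 = 0.3151 m³/s
w_4 = (5.5 − 2.1)/2 = 1.7 m; q_4 = 0.77 × 0.86 × 1.7 = 1.126 m³/s
w_5 = (7.5 − 4.2)/2 = 1.65 m; q_5 = 0.89 × 0.66 × 1.65 = 0.9692 m³/s
w_6 = (9.1 − 5.5)/2 = 1.8 m; q_6 = 0.73 × 0.69 × 1.8 = 0.9067 m³/s
w_7 = (10.5 − 7.5)/2 = 1.5 m; q_7 = 0.66 × 0.63 × 1.5 = 0.6237 m³/s
w_8 = (10.5 − 9.1)/2 = 0.7 m; q_8 = 0.42 × 0.21 × 0.7 = 0.06174 m³/s
Q = Σ qᵢ = 4.143 m³/s
= 4.143 × 3600 = 14910 m³/h

14900 m³/h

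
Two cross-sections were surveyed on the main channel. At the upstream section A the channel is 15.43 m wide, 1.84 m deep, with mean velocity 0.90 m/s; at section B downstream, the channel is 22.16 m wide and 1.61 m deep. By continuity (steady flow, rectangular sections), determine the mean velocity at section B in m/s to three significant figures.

Q = A₁V₁ = (15.43×1.84) × 0.90 = 25.55 m³/s
A₂ = 22.16 × 1.61 = 35.68 m²
V₂ = Q/A₂ = 25.55/35.68 = 0.7162 m/s

0.716 m/s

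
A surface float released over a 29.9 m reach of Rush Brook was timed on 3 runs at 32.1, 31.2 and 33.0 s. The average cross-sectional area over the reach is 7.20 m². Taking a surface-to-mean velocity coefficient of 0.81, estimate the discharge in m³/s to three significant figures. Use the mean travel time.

t̄ = (32.1 + 31.2 + 33.0) / 3 = 32.1 s
v_surface = L / t̄ = 29.9 / 32.1 = 0.9315 m/s
v_mean = 0.81 × 0.9315 = 0.7545 m/s
Q = A × v_mean = 7.20 × 0.7545 = 5.432 m³/s

5.43 m³/s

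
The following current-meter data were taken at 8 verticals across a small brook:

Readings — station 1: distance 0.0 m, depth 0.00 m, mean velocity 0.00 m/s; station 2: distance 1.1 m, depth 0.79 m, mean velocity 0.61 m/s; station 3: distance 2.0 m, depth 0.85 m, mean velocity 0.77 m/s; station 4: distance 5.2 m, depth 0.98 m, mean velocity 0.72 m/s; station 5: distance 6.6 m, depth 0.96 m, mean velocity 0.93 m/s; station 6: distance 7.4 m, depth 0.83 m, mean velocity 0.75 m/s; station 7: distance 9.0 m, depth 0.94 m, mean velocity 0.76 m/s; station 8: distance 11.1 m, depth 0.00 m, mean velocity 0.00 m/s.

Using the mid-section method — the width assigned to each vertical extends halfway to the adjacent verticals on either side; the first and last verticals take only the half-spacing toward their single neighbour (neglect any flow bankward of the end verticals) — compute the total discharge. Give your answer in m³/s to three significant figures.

6.50 m³/s

w_2 = (2.0 − 0.0)/2 = 1 m; q_2 = 0.61 × 0.79 × 1 = 0.4819 m³/s
w_3 = (5.2 − 1.1)/2 = 2.05 m; q_3 = 0.77 × 0.85 × 2.05 = 1.342 m³/s
w_4 = (6.6 − 2.0)/2 = 2.3 m; q_4 = 0.72 × 0.98 × 2.3 = 1.623 m³/s
w_5 = (7.4 − 5.2)/2 = 1.1 m; q_5 = 0.93 × 0.96 × 1.1 = 0.9821 m³/s
w_6 = (9.0 − 6.6)/2 = 1.2 m; q_6 = 0.75 × 0.83 × 1.2 = 0.7470 m³/s
w_7 = (11.1 − 7.4)/2 = 1.85 m; q_7 = 0.76 × 0.94 × 1.85 = 1.322 m³/s
Stations 1, 8 contribute zero (depth or velocity is 0).
Q = Σ qᵢ = 6.497 m³/s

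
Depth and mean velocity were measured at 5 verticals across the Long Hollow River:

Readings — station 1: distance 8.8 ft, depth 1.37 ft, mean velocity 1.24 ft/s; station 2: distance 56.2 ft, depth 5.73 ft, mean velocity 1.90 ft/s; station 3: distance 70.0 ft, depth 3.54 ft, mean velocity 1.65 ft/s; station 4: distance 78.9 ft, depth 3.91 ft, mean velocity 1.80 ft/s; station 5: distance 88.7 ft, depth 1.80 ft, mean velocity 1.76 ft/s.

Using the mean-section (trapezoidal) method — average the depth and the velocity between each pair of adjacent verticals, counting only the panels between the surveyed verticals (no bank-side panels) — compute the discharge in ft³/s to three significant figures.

485 ft³/s

Panel 1-2: Δb = 47.4 ft, d̄ = (1.37+5.73)/2 = 3.55, v̄ = (1.24+1.90)/2 = 1.57 → q = 47.4×3.55×1.57 = 264.2 ft³/s
Panel 2-3: Δb = 13.8 ft, d̄ = (5.73+3.54)/2 = 4.635, v̄ = (1.90+1.65)/2 = 1.775 → q = 13.8×4.635×1.775 = 113.5 ft³/s
Panel 3-4: Δb = 8.9 ft, d̄ = (3.54+3.91)/2 = 3.725, v̄ = (1.65+1.80)/2 = 1.725 → q = 8.9×3.725×1.725 = 57.19 ft³/s
Panel 4-5: Δb = 9.8 ft, d̄ = (3.91+1.80)/2 = 2.855, v̄ = (1.80+1.76)/2 = 1.78 → q = 9.8×2.855×1.78 = 49.80 ft³/s
Q = Σ q = 484.7 ft³/s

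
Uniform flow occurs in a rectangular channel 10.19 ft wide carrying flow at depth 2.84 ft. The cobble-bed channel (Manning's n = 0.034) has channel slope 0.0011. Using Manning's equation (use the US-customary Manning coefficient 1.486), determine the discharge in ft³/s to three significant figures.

A = b·y = 10.19 × 2.84 = 28.94 ft²
P = b + 2y = 10.19 + 2×2.84 = 15.87 ft
R = A/P = 28.94/15.87 = 1.824 ft
Q = (1.486/n)·A·R^(2/3)·S^(1/2) = (1.486/0.034) × 28.94 × 1.824^(2/3) × 0.0011^(1/2) = 62.61 ft³/s

62.6 ft³/s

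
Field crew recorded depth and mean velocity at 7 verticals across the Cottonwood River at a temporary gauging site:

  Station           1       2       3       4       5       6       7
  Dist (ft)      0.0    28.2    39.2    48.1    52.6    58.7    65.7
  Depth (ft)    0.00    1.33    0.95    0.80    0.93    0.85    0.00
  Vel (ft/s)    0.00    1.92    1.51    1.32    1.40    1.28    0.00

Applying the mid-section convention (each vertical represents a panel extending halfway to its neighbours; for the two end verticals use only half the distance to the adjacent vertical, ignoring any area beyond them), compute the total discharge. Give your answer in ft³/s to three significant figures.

w_2 = (39.2 − 0.0)/2 = 19.6 ft; q_2 = 1.92 × 1.33 × 19.6 = 50.05 ft³/s
w_3 = (48.1 − 28.2)/2 = 9.95 ft; q_3 = 1.51 × 0.95 × 9.95 = 14.27 ft³/s
w_4 = (52.6 − 39.2)/2 = 6.7 ft; q_4 = 1.32 × 0.80 × 6.7 = 7.075 ft³/s
w_5 = (58.7 − 48.1)/2 = 5.3 ft; q_5 = 1.40 × 0.93 × 5.3 = 6.901 ft³/s
w_6 = (65.7 − 52.6)/2 = 6.55 ft; q_6 = 1.28 × 0.85 × 6.55 = 7.126 ft³/s
Stations 1, 7 contribute zero (depth or velocity is 0).
Q = Σ qᵢ = 85.43 ft³/s

85.4 ft³/s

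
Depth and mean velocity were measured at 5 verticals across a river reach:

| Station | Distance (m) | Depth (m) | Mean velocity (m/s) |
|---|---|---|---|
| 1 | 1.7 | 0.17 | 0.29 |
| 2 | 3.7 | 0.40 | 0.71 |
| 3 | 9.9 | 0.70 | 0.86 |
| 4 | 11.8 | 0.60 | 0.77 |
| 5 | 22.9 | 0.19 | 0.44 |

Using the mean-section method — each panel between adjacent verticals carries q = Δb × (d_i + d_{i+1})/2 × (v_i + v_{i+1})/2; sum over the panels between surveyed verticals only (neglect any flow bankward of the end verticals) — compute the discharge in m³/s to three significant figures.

6.62 m³/s

Panel 1-2: Δb = 2 m, d̄ = (0.17+0.40)/2 = 0.285, v̄ = (0.29+0.71)/2 = 0.5 → q = 2×0.285×0.5 = 0.2850 m³/s
Panel 2-3: Δb = 6.2 m, d̄ = (0.40+0.70)/2 = 0.55, v̄ = (0.71+0.86)/2 = 0.785 → q = 6.2×0.55×0.785 = 2.677 m³/s
Panel 3-4: Δb = 1.9 m, d̄ = (0.70+0.60)/2 = 0.65, v̄ = (0.86+0.77)/2 = 0.815 → q = 1.9×0.65×0.815 = 1.007 m³/s
Panel 4-5: Δb = 11.1 m, d̄ = (0.60+0.19)/2 = 0.395, v̄ = (0.77+0.44)/2 = 0.605 → q = 11.1×0.395×0.605 = 2.653 m³/s
Q = Σ q = 6.621 m³/s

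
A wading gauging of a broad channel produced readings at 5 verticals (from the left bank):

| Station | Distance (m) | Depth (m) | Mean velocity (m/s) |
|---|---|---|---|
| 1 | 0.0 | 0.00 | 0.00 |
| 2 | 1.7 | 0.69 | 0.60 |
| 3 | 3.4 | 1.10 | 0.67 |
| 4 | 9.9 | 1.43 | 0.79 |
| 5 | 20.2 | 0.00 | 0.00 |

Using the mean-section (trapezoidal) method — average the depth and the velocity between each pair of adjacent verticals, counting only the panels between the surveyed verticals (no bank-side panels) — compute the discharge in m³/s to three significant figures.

10.1 m³/s

Panel 1-2: Δb = 1.7 m, d̄ = (0.00+0.69)/2 = 0.345, v̄ = (0.00+0.60)/2 = 0.3 → q = 1.7×0.345×0.3 = 0.1760 m³/s
Panel 2-3: Δb = 1.7 m, d̄ = (0.69+1.10)/2 = 0.895, v̄ = (0.60+0.67)/2 = 0.635 → q = 1.7×0.895×0.635 = 0.9662 m³/s
Panel 3-4: Δb = 6.5 m, d̄ = (1.10+1.43)/2 = 1.265, v̄ = (0.67+0.79)/2 = 0.73 → q = 6.5×1.265×0.73 = 6.002 m³/s
Panel 4-5: Δb = 10.3 m, d̄ = (1.43+0.00)/2 = 0.715, v̄ = (0.79+0.00)/2 = 0.395 → q = 10.3×0.715×0.395 = 2.909 m³/s
Q = Σ q = 10.05 m³/s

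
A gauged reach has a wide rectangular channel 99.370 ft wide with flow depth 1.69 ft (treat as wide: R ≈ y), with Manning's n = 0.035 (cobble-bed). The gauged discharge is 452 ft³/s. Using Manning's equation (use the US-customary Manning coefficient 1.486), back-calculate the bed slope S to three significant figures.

0.00200

A = b·y = 99.370 × 1.69 = 167.9 ft²
Wide channel: R ≈ y = 1.69 ft
S = (Q·n / (1.486·A·R^(2/3)))² = (452×0.035 / (1.486×167.9×1.419))² = 0.001996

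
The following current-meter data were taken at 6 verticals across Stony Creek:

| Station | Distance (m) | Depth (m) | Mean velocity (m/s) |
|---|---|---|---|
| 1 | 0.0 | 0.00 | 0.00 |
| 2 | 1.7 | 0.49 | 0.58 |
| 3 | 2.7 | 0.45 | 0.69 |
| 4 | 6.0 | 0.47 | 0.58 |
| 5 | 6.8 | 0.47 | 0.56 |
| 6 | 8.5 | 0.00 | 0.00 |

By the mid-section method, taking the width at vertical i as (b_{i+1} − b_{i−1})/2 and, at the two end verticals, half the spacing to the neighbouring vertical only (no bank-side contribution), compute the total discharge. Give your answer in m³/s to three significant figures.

w_2 = (2.7 − 0.0)/2 = 1.35 m; q_2 = 0.58 × 0.49 × 1.35 = 0.3837 m³/s
w_3 = (6.0 − 1.7)/2 = 2.15 m; q_3 = 0.69 × 0.45 × 2.15 = 0.6676 m³/s
w_4 = (6.8 − 2.7)/2 = 2.05 m; q_4 = 0.58 × 0.47 × 2.05 = 0.5588 m³/s
w_5 = (8.5 − 6.0)/2 = 1.25 m; q_5 = 0.56 × 0.47 × 1.25 = 0.3290 m³/s
Stations 1, 6 contribute zero (depth or velocity is 0).
Q = Σ qᵢ = 1.939 m³/s

1.94 m³/s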